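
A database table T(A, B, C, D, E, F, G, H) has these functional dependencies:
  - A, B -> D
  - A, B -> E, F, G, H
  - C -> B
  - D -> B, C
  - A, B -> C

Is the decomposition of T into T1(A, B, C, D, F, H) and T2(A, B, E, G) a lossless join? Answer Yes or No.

Common attributes: {A, B}; their closure is {A, B, C, D, E, F, G, H}.
Since T1 ⊆ {A, B, C, D, E, F, G, H}, the intersection is a superkey of T1; the decomposition is lossless.

Yes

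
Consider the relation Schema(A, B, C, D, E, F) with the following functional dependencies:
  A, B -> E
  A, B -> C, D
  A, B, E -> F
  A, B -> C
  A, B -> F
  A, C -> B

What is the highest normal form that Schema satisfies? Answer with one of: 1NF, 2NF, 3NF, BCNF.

BCNF

Candidate keys: {A, B}, {A, C}. Prime attributes: {A, B, C}.
Each dependency's left side is a superkey — BCNF holds.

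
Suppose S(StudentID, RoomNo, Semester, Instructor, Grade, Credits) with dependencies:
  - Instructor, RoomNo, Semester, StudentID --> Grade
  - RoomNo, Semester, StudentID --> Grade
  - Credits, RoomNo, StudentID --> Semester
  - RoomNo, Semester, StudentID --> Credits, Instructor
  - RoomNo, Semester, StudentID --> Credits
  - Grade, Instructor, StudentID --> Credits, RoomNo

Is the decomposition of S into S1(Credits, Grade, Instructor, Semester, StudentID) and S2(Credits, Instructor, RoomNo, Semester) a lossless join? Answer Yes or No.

No

The shared attributes are {Credits, Instructor, Semester} and {Credits, Instructor, Semester}⁺ = {Credits, Instructor, Semester}.
Neither S1 nor S2 is contained in that closure, so the decomposition is lossy.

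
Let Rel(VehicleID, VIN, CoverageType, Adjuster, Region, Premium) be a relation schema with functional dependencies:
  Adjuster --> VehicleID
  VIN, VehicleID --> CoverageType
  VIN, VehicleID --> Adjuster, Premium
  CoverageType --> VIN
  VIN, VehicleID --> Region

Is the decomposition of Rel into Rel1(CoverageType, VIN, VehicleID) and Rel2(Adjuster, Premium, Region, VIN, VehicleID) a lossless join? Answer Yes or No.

Yes

Common attributes: {VIN, VehicleID}; their closure is {Adjuster, CoverageType, Premium, Region, VIN, VehicleID}.
This includes all of Rel1, so the common attributes are a superkey of Rel1 — the join is lossless.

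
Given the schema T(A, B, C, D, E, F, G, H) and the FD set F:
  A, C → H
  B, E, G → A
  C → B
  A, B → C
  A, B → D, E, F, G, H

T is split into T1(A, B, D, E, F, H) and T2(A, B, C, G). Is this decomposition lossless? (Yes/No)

Yes

T1 ∩ T2 = {A, B}; its closure under F is {A, B, C, D, E, F, G, H}.
This includes all of T1, so the common attributes are a superkey of T1 — the join is lossless.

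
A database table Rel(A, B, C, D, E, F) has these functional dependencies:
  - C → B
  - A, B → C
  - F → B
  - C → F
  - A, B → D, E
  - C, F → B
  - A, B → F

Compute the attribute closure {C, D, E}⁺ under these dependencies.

Start with {C, D, E}.
C → B applies; add {B} → now {B, C, D, E}.
C → F applies; add {F} → now {B, C, D, E, F}.
No further FD applies.

{B, C, D, E, F}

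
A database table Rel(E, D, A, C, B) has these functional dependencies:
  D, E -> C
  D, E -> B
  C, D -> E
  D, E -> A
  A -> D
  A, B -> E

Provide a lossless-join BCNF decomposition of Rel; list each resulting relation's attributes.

{A, B, C, E}; {A, D}

Candidate keys of the original relation: {A, B}, {A, C}, {A, E}, {C, D}, {D, E}.
In {A, B, C, D, E}, {A} is not a superkey ({A}⁺ restricted to this set is {A, D}), so split on A -> D into {A, D} and {A, B, C, E}.
{A, D} is in BCNF.
{A, B, C, E} is in BCNF.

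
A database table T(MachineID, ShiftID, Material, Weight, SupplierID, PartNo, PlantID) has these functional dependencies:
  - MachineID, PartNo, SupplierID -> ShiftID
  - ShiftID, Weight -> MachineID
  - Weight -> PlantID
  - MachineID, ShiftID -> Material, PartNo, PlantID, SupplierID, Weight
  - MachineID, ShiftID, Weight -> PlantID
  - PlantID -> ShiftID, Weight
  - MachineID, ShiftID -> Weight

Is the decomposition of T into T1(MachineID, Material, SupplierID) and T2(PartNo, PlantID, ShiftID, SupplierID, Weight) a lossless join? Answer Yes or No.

No

The shared attributes are {SupplierID} and {SupplierID}⁺ = {SupplierID}.
Neither T1 nor T2 is contained in that closure, so the decomposition is lossy.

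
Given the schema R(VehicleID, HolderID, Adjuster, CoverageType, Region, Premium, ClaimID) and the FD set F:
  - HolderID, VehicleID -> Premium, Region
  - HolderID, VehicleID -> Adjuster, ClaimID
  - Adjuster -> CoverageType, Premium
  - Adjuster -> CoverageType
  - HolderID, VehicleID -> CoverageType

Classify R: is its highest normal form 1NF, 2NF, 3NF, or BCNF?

2NF

Candidate key: {HolderID, VehicleID}. Prime attributes: {HolderID, VehicleID}.
For Adjuster -> CoverageType, Premium we have {Adjuster}⁺ = {Adjuster, CoverageType, Premium}; {Adjuster} is not a superkey, so BCNF fails.
Adjuster -> CoverageType, Premium determines the non-prime attributes {CoverageType, Premium} from a non-superkey — 3NF is violated.
No non-prime attribute depends on a proper subset of any candidate key, so 2NF holds.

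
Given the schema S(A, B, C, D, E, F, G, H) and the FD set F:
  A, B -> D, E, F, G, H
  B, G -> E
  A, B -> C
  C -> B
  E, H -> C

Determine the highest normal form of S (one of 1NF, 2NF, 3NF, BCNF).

3NF

Candidate keys: {A, B}, {A, C}, {A, E, H}. Prime attributes: {A, B, C, E, H}.
For B, G -> E we have {B, G}⁺ = {B, E, G}; {B, G} is not a superkey, so BCNF fails.
Since {E} ⊆ prime attributes and every other non-superkey FD also has a prime right side, the schema is in 3NF.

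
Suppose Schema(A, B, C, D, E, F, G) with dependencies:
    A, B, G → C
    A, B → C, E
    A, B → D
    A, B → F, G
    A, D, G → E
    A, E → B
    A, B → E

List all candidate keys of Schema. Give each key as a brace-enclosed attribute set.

No FD produces {A}, so it must be in every candidate key.
{A, B}⁺ = {A, B, C, D, E, F, G} — all of the relation — so {A, B} is a candidate key.
{A, E}⁺ = {A, B, C, D, E, F, G} — all of the relation — so {A, E} is a candidate key.
{A, D, G}⁺ = {A, B, C, D, E, F, G} — all of the relation — so {A, D, G} is a candidate key.
No proper subset of any of these is a key, and no other minimal superkey exists.

{A, B}, {A, D, G}, {A, E}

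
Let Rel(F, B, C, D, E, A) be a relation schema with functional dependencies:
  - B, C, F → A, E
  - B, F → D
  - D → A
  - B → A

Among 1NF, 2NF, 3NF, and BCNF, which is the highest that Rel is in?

1NF

Candidate key: {B, C, F}. Prime attributes: {B, C, F}.
B, F → D breaks BCNF: {B, F}⁺ = {A, B, D, F}, so {B, F} is not a superkey.
B, F → D has non-prime {D} on the right and a non-superkey on the left, so 3NF fails.
Since {B} ⊂ {B, C, F} and {B}⁺ ⊇ {A} with {A} non-prime, there is a partial dependency; 2NF fails.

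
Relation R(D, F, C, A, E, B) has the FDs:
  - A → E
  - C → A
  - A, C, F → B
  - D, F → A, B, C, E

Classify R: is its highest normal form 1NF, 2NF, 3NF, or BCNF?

2NF

Candidate key: {D, F}. Prime attributes: {D, F}.
A → E: {A}⁺ = {A, E}, which is not all of the attributes, so the left side is not a superkey — BCNF is violated.
Because {E} is non-prime and the left side of A → E is not a superkey, the relation is not in 3NF.
No non-prime attribute depends on a proper subset of any candidate key, so 2NF holds.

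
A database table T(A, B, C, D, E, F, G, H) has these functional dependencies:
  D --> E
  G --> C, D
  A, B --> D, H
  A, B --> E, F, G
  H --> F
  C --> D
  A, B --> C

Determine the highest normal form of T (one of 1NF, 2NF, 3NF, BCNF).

2NF

Candidate key: {A, B}. Prime attributes: {A, B}.
D --> E breaks BCNF: {D}⁺ = {D, E}, so {D} is not a superkey.
D --> E has non-prime {E} on the right and a non-superkey on the left, so 3NF fails.
No proper subset of a key has a non-prime attribute in its closure, so there is no partial dependency; 2NF holds.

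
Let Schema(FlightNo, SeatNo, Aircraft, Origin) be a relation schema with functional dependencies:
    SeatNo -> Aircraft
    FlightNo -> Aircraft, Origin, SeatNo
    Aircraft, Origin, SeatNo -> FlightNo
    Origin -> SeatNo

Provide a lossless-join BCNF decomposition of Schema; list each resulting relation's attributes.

Candidate keys of the original relation: {FlightNo}, {Origin}.
{Aircraft, FlightNo, Origin, SeatNo}: {SeatNo} determines {Aircraft, SeatNo} here but is not a superkey — split on SeatNo -> Aircraft, giving {Aircraft, SeatNo} and {FlightNo, Origin, SeatNo}.
{Aircraft, SeatNo} is in BCNF.
{FlightNo, Origin, SeatNo} is in BCNF.

{Aircraft, SeatNo}; {FlightNo, Origin, SeatNo}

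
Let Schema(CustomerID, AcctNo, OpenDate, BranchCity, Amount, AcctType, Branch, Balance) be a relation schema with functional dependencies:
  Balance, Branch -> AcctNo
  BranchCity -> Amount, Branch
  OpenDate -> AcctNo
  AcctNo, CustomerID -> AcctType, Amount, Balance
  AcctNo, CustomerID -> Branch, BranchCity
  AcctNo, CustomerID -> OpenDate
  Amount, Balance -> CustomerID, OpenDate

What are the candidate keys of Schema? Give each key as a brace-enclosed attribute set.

{AcctNo, CustomerID}⁺ = {AcctNo, AcctType, Amount, Balance, Branch, BranchCity, CustomerID, OpenDate}, which is every attribute, so {AcctNo, CustomerID} is a candidate key.
{Amount, Balance}⁺ = {AcctNo, AcctType, Amount, Balance, Branch, BranchCity, CustomerID, OpenDate}, which is every attribute, so {Amount, Balance} is a candidate key.
{Balance, BranchCity}⁺ = {AcctNo, AcctType, Amount, Balance, Branch, BranchCity, CustomerID, OpenDate}, which is every attribute, so {Balance, BranchCity} is a candidate key.
{CustomerID, OpenDate}⁺ = {AcctNo, AcctType, Amount, Balance, Branch, BranchCity, CustomerID, OpenDate}, which is every attribute, so {CustomerID, OpenDate} is a candidate key.
{Balance, Branch, CustomerID}⁺ = {AcctNo, AcctType, Amount, Balance, Branch, BranchCity, CustomerID, OpenDate}, which is every attribute, so {Balance, Branch, CustomerID} is a candidate key.
No proper subset of any of these is a key, and no other minimal superkey exists.

{AcctNo, CustomerID}, {Amount, Balance}, {Balance, Branch, CustomerID}, {Balance, BranchCity}, {CustomerID, OpenDate}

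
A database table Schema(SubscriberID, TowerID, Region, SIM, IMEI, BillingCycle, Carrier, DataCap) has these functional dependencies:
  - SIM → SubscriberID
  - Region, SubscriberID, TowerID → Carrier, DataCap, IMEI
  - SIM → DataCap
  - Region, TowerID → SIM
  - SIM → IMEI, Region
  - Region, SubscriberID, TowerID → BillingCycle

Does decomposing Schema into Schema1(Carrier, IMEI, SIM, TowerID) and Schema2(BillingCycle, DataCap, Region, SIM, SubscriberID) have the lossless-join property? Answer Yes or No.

No

Schema1 ∩ Schema2 = {SIM}; its closure under F is {DataCap, IMEI, Region, SIM, SubscriberID}.
The closure covers neither Schema1 nor Schema2 entirely; the join is not lossless.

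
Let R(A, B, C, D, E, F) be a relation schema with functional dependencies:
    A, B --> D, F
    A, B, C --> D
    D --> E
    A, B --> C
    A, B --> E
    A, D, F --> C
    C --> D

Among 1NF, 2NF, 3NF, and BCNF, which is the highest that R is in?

Candidate key: {A, B}. Prime attributes: {A, B}.
For D --> E we have {D}⁺ = {D, E}; {D} is not a superkey, so BCNF fails.
D --> E determines the non-prime attribute {E} from a non-superkey — 3NF is violated.
No proper subset of a key has a non-prime attribute in its closure, so there is no partial dependency; 2NF holds.

2NF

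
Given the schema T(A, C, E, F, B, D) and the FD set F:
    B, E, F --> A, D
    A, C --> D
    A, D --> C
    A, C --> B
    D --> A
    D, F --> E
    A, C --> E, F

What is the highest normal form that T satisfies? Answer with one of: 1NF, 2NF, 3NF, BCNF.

Candidate keys: {A, C}, {B, E, F}, {D}. Prime attributes: {A, B, C, D, E, F}.
Every FD has a superkey on the left, so the relation is in BCNF.

BCNF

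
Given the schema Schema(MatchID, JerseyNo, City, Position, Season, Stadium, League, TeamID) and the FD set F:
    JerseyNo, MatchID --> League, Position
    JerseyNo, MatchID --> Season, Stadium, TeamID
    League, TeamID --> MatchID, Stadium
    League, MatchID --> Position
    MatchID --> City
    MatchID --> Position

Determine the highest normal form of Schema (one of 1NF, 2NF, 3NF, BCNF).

Candidate keys: {JerseyNo, League, TeamID}, {JerseyNo, MatchID}. Prime attributes: {JerseyNo, League, MatchID, TeamID}.
League, TeamID --> MatchID, Stadium breaks BCNF: {League, TeamID}⁺ = {City, League, MatchID, Position, Stadium, TeamID}, so {League, TeamID} is not a superkey.
Because {Stadium} is non-prime and the left side of League, TeamID --> MatchID, Stadium is not a superkey, the relation is not in 3NF.
The proper key subset {MatchID} of {JerseyNo, MatchID} determines non-prime {City, Position}, so the relation is not even in 2NF.

1NF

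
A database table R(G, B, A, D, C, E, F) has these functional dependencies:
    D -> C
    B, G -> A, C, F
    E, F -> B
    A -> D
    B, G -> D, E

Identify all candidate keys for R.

{G} never appears on the right of any FD, so every key must include it.
Closure of {B, G} is {A, B, C, D, E, F, G}, the whole schema; {B, G} is a candidate key.
Closure of {E, F, G} is {A, B, C, D, E, F, G}, the whole schema; {E, F, G} is a candidate key.
No proper subset of any of these is a key, and no other minimal superkey exists.

{B, G}, {E, F, G}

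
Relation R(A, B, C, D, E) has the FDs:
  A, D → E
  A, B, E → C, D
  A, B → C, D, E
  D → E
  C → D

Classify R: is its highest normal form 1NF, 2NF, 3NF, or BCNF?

Candidate key: {A, B}. Prime attributes: {A, B}.
A, D → E breaks BCNF: {A, D}⁺ = {A, D, E}, so {A, D} is not a superkey.
A, D → E has non-prime {E} on the right and a non-superkey on the left, so 3NF fails.
Checking every proper subset of each key, none determines a non-prime attribute — 2NF is satisfied.

2NF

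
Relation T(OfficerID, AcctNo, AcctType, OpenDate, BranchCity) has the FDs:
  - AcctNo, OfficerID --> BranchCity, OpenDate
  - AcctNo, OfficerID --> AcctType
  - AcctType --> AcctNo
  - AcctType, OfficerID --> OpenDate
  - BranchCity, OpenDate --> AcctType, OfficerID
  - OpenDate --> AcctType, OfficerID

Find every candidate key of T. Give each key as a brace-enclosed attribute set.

{AcctNo, OfficerID}, {AcctType, OfficerID}, {OpenDate}

{OpenDate}⁺ = {AcctNo, AcctType, BranchCity, OfficerID, OpenDate} — all of the relation — so {OpenDate} is a candidate key.
{AcctNo, OfficerID}⁺ = {AcctNo, AcctType, BranchCity, OfficerID, OpenDate} — all of the relation — so {AcctNo, OfficerID} is a candidate key.
{AcctType, OfficerID}⁺ = {AcctNo, AcctType, BranchCity, OfficerID, OpenDate} — all of the relation — so {AcctType, OfficerID} is a candidate key.
Any other superkey properly contains one of these, so there are no further candidate keys.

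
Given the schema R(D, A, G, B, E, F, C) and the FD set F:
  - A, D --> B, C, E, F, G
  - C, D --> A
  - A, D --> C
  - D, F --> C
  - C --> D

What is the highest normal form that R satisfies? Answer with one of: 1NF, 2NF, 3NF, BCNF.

BCNF

Candidate keys: {A, D}, {C}, {D, F}. Prime attributes: {A, C, D, F}.
Each dependency's left side is a superkey — BCNF holds.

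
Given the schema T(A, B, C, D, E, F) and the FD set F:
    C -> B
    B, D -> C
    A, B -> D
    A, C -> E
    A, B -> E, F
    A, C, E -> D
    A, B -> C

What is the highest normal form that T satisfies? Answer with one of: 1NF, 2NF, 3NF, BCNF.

3NF

Candidate keys: {A, B}, {A, C}. Prime attributes: {A, B, C}.
C -> B: {C}⁺ = {B, C}, which is not all of the attributes, so the left side is not a superkey — BCNF is violated.
Since {B} ⊆ prime attributes and every other non-superkey FD also has a prime right side, the schema is in 3NF.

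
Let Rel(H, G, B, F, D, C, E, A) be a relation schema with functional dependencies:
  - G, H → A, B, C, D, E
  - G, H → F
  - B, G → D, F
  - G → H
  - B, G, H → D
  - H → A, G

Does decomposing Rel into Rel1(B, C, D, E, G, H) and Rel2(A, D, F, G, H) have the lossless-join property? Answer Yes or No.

Yes

Common attributes: {D, G, H}; their closure is {A, B, C, D, E, F, G, H}.
Rel1 is contained in that closure, so Rel1 ∩ Rel2 → Rel1 holds and the join is lossless.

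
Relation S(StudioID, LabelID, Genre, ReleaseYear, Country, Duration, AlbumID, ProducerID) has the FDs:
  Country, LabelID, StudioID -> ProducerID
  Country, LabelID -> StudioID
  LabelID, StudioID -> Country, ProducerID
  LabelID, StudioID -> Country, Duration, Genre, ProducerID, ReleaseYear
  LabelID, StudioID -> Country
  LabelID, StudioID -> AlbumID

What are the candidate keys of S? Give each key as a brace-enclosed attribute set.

No FD produces {LabelID}, so it must be in every candidate key.
Closure of {Country, LabelID} is {AlbumID, Country, Duration, Genre, LabelID, ProducerID, ReleaseYear, StudioID}, the whole schema; {Country, LabelID} is a candidate key.
Closure of {LabelID, StudioID} is {AlbumID, Country, Duration, Genre, LabelID, ProducerID, ReleaseYear, StudioID}, the whole schema; {LabelID, StudioID} is a candidate key.
No proper subset of any of these is a key, and no other minimal superkey exists.

{Country, LabelID}, {LabelID, StudioID}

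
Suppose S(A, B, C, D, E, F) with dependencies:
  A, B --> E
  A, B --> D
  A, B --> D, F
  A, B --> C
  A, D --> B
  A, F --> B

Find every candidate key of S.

{A, B}, {A, D}, {A, F}

Attributes never on any right-hand side: {A} — every candidate key must contain it.
{A, B}⁺ = {A, B, C, D, E, F}, which is every attribute, so {A, B} is a candidate key.
{A, D}⁺ = {A, B, C, D, E, F}, which is every attribute, so {A, D} is a candidate key.
{A, F}⁺ = {A, B, C, D, E, F}, which is every attribute, so {A, F} is a candidate key.
Any other superkey properly contains one of these, so there are no further candidate keys.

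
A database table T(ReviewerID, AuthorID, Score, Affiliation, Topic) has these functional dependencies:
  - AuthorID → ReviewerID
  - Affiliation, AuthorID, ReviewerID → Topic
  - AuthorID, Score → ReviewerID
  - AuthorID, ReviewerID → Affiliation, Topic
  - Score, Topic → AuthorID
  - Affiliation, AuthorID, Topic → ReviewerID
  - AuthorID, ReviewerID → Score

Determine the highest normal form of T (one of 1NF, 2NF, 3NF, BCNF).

Candidate keys: {AuthorID}, {Score, Topic}. Prime attributes: {AuthorID, Score, Topic}.
Every FD has a superkey on the left, so the relation is in BCNF.

BCNF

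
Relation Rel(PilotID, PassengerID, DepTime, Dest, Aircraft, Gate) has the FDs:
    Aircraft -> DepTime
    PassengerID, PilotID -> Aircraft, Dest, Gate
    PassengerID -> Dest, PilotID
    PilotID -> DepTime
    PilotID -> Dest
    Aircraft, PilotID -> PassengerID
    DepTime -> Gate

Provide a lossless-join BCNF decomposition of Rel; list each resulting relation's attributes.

Candidate keys of the original relation: {Aircraft, PilotID}, {PassengerID}.
{Aircraft, DepTime, Dest, Gate, PassengerID, PilotID}: {Aircraft} determines {Aircraft, DepTime, Gate} here but is not a superkey — split on Aircraft -> DepTime, Gate, giving {Aircraft, DepTime, Gate} and {Aircraft, Dest, PassengerID, PilotID}.
{Aircraft, DepTime, Gate}: {DepTime} determines {DepTime, Gate} here but is not a superkey — split on DepTime -> Gate, giving {DepTime, Gate} and {Aircraft, DepTime}.
{DepTime, Gate} is in BCNF.
{Aircraft, DepTime} is in BCNF.
{Aircraft, Dest, PassengerID, PilotID}: {PilotID} determines {Dest, PilotID} here but is not a superkey — split on PilotID -> Dest, giving {Dest, PilotID} and {Aircraft, PassengerID, PilotID}.
{Dest, PilotID} is in BCNF.
{Aircraft, PassengerID, PilotID} is in BCNF.

{Aircraft, DepTime}; {Aircraft, PassengerID, PilotID}; {DepTime, Gate}; {Dest, PilotID}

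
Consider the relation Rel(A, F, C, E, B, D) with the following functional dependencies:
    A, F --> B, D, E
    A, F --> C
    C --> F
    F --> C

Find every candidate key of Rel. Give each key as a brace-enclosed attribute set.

{A, C}, {A, F}

Attributes never on any right-hand side: {A} — every candidate key must contain it.
{A, C}⁺ = {A, B, C, D, E, F}, which is every attribute, so {A, C} is a candidate key.
{A, F}⁺ = {A, B, C, D, E, F}, which is every attribute, so {A, F} is a candidate key.
These are minimal and exhaustive — every other superkey contains one of them.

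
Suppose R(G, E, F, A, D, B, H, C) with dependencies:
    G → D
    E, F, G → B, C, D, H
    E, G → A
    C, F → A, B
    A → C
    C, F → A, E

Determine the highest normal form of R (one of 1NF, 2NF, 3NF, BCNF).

1NF

Candidate keys: {A, F, G}, {C, F, G}, {E, F, G}. Prime attributes: {A, C, E, F, G}.
For G → D we have {G}⁺ = {D, G}; {G} is not a superkey, so BCNF fails.
G → D determines the non-prime attribute {D} from a non-superkey — 3NF is violated.
Since {G} ⊂ {A, F, G} and {G}⁺ ⊇ {D} with {D} non-prime, there is a partial dependency; 2NF fails.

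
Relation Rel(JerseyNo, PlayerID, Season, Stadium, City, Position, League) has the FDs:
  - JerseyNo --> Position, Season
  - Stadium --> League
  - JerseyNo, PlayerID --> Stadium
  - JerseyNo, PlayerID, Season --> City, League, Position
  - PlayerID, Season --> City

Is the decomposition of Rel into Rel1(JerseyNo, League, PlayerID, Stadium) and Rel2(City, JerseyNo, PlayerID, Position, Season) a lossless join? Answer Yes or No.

The shared attributes are {JerseyNo, PlayerID} and {JerseyNo, PlayerID}⁺ = {City, JerseyNo, League, PlayerID, Position, Season, Stadium}.
Rel1 is contained in that closure, so Rel1 ∩ Rel2 --> Rel1 holds and the join is lossless.

Yes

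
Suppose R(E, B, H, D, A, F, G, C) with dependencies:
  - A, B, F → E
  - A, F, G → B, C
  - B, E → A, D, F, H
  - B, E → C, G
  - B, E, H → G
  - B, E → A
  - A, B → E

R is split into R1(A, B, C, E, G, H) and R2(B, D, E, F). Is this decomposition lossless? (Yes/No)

The shared attributes are {B, E} and {B, E}⁺ = {A, B, C, D, E, F, G, H}.
R1 is contained in that closure, so R1 ∩ R2 → R1 holds and the join is lossless.

Yes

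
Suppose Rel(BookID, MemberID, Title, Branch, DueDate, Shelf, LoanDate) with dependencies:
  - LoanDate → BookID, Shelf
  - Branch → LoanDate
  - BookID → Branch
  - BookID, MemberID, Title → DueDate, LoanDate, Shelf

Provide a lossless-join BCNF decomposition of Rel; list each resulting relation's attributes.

{BookID, Branch, LoanDate, Shelf}; {DueDate, LoanDate, MemberID, Title}

Candidate keys of the original relation: {BookID, MemberID, Title}, {Branch, MemberID, Title}, {LoanDate, MemberID, Title}.
In {BookID, Branch, DueDate, LoanDate, MemberID, Shelf, Title}, {LoanDate} is not a superkey ({LoanDate}⁺ restricted to this set is {BookID, Branch, LoanDate, Shelf}), so split on LoanDate → BookID, Branch, Shelf into {BookID, Branch, LoanDate, Shelf} and {DueDate, LoanDate, MemberID, Title}.
{BookID, Branch, LoanDate, Shelf} is in BCNF.
{DueDate, LoanDate, MemberID, Title} is in BCNF.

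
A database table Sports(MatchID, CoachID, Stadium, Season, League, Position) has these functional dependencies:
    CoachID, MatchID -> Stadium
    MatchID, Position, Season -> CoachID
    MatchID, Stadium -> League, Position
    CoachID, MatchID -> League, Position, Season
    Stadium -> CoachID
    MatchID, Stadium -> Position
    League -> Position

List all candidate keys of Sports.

Attributes never on any right-hand side: {MatchID} — every candidate key must contain it.
Closure of {CoachID, MatchID} is {CoachID, League, MatchID, Position, Season, Stadium}, the whole schema; {CoachID, MatchID} is a candidate key.
Closure of {MatchID, Stadium} is {CoachID, League, MatchID, Position, Season, Stadium}, the whole schema; {MatchID, Stadium} is a candidate key.
Closure of {League, MatchID, Season} is {CoachID, League, MatchID, Position, Season, Stadium}, the whole schema; {League, MatchID, Season} is a candidate key.
Closure of {MatchID, Position, Season} is {CoachID, League, MatchID, Position, Season, Stadium}, the whole schema; {MatchID, Position, Season} is a candidate key.
No proper subset of any of these is a key, and no other minimal superkey exists.

{CoachID, MatchID}, {League, MatchID, Season}, {MatchID, Position, Season}, {MatchID, Stadium}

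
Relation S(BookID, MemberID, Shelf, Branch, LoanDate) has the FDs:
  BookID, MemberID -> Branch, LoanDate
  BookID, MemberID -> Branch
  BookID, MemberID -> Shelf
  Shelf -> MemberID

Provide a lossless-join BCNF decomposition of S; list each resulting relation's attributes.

Candidate keys of the original relation: {BookID, MemberID}, {BookID, Shelf}.
Within {BookID, Branch, LoanDate, MemberID, Shelf}: {Shelf}⁺ ∩ {BookID, Branch, LoanDate, MemberID, Shelf} = {MemberID, Shelf}, not the whole set, so Shelf -> MemberID violates BCNF; decompose into {MemberID, Shelf} and {BookID, Branch, LoanDate, Shelf}.
{MemberID, Shelf} is in BCNF.
{BookID, Branch, LoanDate, Shelf} is in BCNF.

{BookID, Branch, LoanDate, Shelf}; {MemberID, Shelf}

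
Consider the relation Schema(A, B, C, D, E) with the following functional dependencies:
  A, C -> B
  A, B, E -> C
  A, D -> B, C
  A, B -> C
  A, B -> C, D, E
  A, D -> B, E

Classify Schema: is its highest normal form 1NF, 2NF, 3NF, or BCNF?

BCNF

Candidate keys: {A, B}, {A, C}, {A, D}. Prime attributes: {A, B, C, D}.
Each dependency's left side is a superkey — BCNF holds.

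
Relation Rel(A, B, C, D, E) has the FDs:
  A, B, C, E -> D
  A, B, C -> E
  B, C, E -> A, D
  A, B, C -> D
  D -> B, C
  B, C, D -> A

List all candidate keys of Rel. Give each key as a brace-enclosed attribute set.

{A, B, C}, {B, C, E}, {D}

{D}⁺ = {A, B, C, D, E}, which is every attribute, so {D} is a candidate key.
{A, B, C}⁺ = {A, B, C, D, E}, which is every attribute, so {A, B, C} is a candidate key.
{B, C, E}⁺ = {A, B, C, D, E}, which is every attribute, so {B, C, E} is a candidate key.
These are minimal and exhaustive — every other superkey contains one of them.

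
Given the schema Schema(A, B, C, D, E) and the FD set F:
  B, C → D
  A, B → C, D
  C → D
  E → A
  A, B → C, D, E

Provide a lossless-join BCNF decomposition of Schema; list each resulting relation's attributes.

{A, E}; {B, C, E}; {C, D}

Candidate keys of the original relation: {A, B}, {B, E}.
Within {A, B, C, D, E}: {B, C}⁺ ∩ {A, B, C, D, E} = {B, C, D}, not the whole set, so B, C → D violates BCNF; decompose into {B, C, D} and {A, B, C, E}.
Within {B, C, D}: {C}⁺ ∩ {B, C, D} = {C, D}, not the whole set, so C → D violates BCNF; decompose into {C, D} and {B, C}.
{C, D}: every determinant is a superkey — BCNF.
{B, C}: every determinant is a superkey — BCNF.
Within {A, B, C, E}: {E}⁺ ∩ {A, B, C, E} = {A, E}, not the whole set, so E → A violates BCNF; decompose into {A, E} and {B, C, E}.
{A, E}: every determinant is a superkey — BCNF.
{B, C, E}: every determinant is a superkey — BCNF.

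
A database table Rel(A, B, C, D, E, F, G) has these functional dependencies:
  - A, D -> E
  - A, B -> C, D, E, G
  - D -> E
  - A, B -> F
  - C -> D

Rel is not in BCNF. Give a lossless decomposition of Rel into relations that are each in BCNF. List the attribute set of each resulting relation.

{A, B, C, F, G}; {A, D}; {C, D}; {D, E}

Candidate key of the original relation: {A, B}.
Within {A, B, C, D, E, F, G}: {A, D}⁺ ∩ {A, B, C, D, E, F, G} = {A, D, E}, not the whole set, so A, D -> E violates BCNF; decompose into {A, D, E} and {A, B, C, D, F, G}.
Within {A, D, E}: {D}⁺ ∩ {A, D, E} = {D, E}, not the whole set, so D -> E violates BCNF; decompose into {D, E} and {A, D}.
{D, E}: every determinant is a superkey — BCNF.
{A, D}: every determinant is a superkey — BCNF.
Within {A, B, C, D, F, G}: {C}⁺ ∩ {A, B, C, D, F, G} = {C, D}, not the whole set, so C -> D violates BCNF; decompose into {C, D} and {A, B, C, F, G}.
{C, D}: every determinant is a superkey — BCNF.
{A, B, C, F, G}: every determinant is a superkey — BCNF.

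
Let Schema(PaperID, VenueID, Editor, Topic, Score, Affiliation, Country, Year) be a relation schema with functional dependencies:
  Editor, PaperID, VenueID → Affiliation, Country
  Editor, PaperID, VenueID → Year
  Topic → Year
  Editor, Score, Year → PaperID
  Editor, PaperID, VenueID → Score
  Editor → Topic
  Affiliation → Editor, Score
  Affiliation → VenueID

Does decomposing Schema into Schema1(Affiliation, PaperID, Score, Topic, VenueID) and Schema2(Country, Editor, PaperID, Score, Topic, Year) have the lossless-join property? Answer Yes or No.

Common attributes: {PaperID, Score, Topic}; their closure is {PaperID, Score, Topic, Year}.
Neither Schema1 nor Schema2 is contained in that closure, so the decomposition is lossy.

No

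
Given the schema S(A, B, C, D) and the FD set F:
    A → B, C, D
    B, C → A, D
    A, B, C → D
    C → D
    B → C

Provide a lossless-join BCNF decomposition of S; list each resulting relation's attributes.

Candidate keys of the original relation: {A}, {B}.
{A, B, C, D}: {C} determines {C, D} here but is not a superkey — split on C → D, giving {C, D} and {A, B, C}.
{C, D} is in BCNF.
{A, B, C} is in BCNF.

{A, B, C}; {C, D}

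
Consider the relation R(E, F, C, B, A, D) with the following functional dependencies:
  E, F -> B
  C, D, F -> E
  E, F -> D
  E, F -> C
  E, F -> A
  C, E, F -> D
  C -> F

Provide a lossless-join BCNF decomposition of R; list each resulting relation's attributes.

Candidate keys of the original relation: {C, D}, {C, E}, {E, F}.
In {A, B, C, D, E, F}, {C} is not a superkey ({C}⁺ restricted to this set is {C, F}), so split on C -> F into {C, F} and {A, B, C, D, E}.
{C, F} is in BCNF.
{A, B, C, D, E} is in BCNF.

{A, B, C, D, E}; {C, F}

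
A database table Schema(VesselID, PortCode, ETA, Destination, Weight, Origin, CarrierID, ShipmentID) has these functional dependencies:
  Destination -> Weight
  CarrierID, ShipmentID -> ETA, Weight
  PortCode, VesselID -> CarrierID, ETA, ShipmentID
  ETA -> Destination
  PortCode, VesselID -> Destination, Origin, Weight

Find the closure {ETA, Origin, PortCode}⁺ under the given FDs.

Start with {ETA, Origin, PortCode}.
ETA -> Destination applies; add {Destination} → now {Destination, ETA, Origin, PortCode}.
Destination -> Weight applies; add {Weight} → now {Destination, ETA, Origin, PortCode, Weight}.
No further FD applies.

{Destination, ETA, Origin, PortCode, Weight}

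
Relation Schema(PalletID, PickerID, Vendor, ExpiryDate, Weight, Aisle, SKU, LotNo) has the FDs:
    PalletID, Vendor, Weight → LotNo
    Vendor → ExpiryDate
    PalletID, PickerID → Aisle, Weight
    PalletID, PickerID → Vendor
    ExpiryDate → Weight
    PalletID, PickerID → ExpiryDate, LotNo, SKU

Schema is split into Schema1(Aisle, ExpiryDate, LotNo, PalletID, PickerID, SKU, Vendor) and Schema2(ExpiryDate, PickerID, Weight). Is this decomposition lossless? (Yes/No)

Yes

The shared attributes are {ExpiryDate, PickerID} and {ExpiryDate, PickerID}⁺ = {ExpiryDate, PickerID, Weight}.
Schema2 is contained in that closure, so Schema1 ∩ Schema2 → Schema2 holds and the join is lossless.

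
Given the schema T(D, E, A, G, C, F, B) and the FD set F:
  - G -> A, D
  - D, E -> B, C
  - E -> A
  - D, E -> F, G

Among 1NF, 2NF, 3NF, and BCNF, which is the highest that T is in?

1NF

Candidate keys: {D, E}, {E, G}. Prime attributes: {D, E, G}.
G -> A, D breaks BCNF: {G}⁺ = {A, D, G}, so {G} is not a superkey.
Because {A} is non-prime and the left side of G -> A, D is not a superkey, the relation is not in 3NF.
{E} is a proper subset of the key {D, E}, and {E}⁺ contains the non-prime attribute {A} — a partial dependency, so 2NF is violated.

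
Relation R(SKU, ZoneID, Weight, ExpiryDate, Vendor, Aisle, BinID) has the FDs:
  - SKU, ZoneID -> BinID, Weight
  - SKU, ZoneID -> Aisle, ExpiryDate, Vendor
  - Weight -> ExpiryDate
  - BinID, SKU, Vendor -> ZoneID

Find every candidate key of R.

Attributes never on any right-hand side: {SKU} — every candidate key must contain it.
{SKU, ZoneID}⁺ = {Aisle, BinID, ExpiryDate, SKU, Vendor, Weight, ZoneID} — all of the relation — so {SKU, ZoneID} is a candidate key.
{BinID, SKU, Vendor}⁺ = {Aisle, BinID, ExpiryDate, SKU, Vendor, Weight, ZoneID} — all of the relation — so {BinID, SKU, Vendor} is a candidate key.
No proper subset of any of these is a key, and no other minimal superkey exists.

{BinID, SKU, Vendor}, {SKU, ZoneID}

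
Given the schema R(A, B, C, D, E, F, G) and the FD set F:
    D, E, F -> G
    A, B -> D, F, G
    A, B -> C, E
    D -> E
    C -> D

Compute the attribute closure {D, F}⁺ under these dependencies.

Start with {D, F}.
D -> E applies; add {E} → now {D, E, F}.
D, E, F -> G applies; add {G} → now {D, E, F, G}.
No further FD applies.

{D, E, F, G}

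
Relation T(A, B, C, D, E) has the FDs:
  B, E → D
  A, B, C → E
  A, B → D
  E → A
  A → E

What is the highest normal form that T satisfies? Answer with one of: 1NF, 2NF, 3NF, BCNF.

1NF

Candidate keys: {A, B, C}, {B, C, E}. Prime attributes: {A, B, C, E}.
B, E → D breaks BCNF: {B, E}⁺ = {A, B, D, E}, so {B, E} is not a superkey.
B, E → D determines the non-prime attribute {D} from a non-superkey — 3NF is violated.
The proper key subset {A, B} of {A, B, C} determines non-prime {D}, so the relation is not even in 2NF.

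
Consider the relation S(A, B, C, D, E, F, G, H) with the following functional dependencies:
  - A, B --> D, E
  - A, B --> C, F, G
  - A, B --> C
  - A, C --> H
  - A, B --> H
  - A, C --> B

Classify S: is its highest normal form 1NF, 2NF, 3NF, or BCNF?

BCNF

Candidate keys: {A, B}, {A, C}. Prime attributes: {A, B, C}.
The left-hand side of every FD is a superkey, so BCNF is satisfied.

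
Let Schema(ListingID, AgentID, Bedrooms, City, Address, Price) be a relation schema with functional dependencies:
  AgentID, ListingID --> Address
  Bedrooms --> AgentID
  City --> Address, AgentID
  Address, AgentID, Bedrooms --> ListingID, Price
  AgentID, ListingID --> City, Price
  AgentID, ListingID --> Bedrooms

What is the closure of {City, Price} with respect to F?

Start with {City, Price}.
City --> Address, AgentID applies; add {Address, AgentID} → now {Address, AgentID, City, Price}.
No further FD applies.

{Address, AgentID, City, Price}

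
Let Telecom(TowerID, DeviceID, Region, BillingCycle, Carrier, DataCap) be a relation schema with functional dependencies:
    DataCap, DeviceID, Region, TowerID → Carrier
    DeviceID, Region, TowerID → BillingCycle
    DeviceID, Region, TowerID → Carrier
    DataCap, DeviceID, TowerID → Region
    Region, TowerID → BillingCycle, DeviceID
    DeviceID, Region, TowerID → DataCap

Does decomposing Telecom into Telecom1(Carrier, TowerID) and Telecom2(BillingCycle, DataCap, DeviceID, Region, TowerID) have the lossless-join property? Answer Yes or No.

The shared attributes are {TowerID} and {TowerID}⁺ = {TowerID}.
The closure covers neither Telecom1 nor Telecom2 entirely; the join is not lossless.

No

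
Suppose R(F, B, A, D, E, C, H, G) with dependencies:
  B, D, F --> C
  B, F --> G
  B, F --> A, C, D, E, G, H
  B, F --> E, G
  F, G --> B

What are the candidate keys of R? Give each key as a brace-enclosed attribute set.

{B, F}, {F, G}

No FD produces {F}, so it must be in every candidate key.
{B, F}⁺ = {A, B, C, D, E, F, G, H}, which is every attribute, so {B, F} is a candidate key.
{F, G}⁺ = {A, B, C, D, E, F, G, H}, which is every attribute, so {F, G} is a candidate key.
Any other superkey properly contains one of these, so there are no further candidate keys.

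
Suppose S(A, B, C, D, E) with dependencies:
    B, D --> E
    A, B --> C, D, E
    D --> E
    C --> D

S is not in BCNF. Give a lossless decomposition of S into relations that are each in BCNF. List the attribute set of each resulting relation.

Candidate key of the original relation: {A, B}.
In {A, B, C, D, E}, {B, D} is not a superkey ({B, D}⁺ restricted to this set is {B, D, E}), so split on B, D --> E into {B, D, E} and {A, B, C, D}.
In {B, D, E}, {D} is not a superkey ({D}⁺ restricted to this set is {D, E}), so split on D --> E into {D, E} and {B, D}.
{D, E} is in BCNF.
{B, D} is in BCNF.
In {A, B, C, D}, {C} is not a superkey ({C}⁺ restricted to this set is {C, D}), so split on C --> D into {C, D} and {A, B, C}.
{C, D} is in BCNF.
{A, B, C} is in BCNF.

{A, B, C}; {B, D}; {C, D}; {D, E}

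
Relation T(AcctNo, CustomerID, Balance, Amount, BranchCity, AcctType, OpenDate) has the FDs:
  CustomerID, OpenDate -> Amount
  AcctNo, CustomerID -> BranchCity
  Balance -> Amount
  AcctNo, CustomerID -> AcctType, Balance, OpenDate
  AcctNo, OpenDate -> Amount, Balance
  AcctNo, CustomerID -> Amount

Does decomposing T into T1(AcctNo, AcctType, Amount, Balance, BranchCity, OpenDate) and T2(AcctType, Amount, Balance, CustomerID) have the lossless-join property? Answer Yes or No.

No

Common attributes: {AcctType, Amount, Balance}; their closure is {AcctType, Amount, Balance}.
The closure covers neither T1 nor T2 entirely; the join is not lossless.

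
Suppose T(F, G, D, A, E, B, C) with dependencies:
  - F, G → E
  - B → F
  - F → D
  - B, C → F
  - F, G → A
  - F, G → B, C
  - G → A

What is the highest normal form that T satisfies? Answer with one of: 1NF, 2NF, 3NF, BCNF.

Candidate keys: {B, G}, {F, G}. Prime attributes: {B, F, G}.
For B → F we have {B}⁺ = {B, D, F}; {B} is not a superkey, so BCNF fails.
F → D has non-prime {D} on the right and a non-superkey on the left, so 3NF fails.
{B} is a proper subset of the key {B, G}, and {B}⁺ contains the non-prime attribute {D} — a partial dependency, so 2NF is violated.

1NF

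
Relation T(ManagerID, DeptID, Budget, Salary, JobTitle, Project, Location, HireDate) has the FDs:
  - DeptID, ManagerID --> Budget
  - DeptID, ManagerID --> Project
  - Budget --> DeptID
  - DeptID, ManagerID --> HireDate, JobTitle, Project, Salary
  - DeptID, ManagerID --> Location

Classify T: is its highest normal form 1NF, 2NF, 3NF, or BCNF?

3NF

Candidate keys: {Budget, ManagerID}, {DeptID, ManagerID}. Prime attributes: {Budget, DeptID, ManagerID}.
For Budget --> DeptID we have {Budget}⁺ = {Budget, DeptID}; {Budget} is not a superkey, so BCNF fails.
Since {DeptID} ⊆ prime attributes and every other non-superkey FD also has a prime right side, the schema is in 3NF.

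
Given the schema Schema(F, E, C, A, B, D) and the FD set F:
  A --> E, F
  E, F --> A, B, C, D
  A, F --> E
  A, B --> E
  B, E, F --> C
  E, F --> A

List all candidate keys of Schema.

{A}⁺ = {A, B, C, D, E, F} — all of the relation — so {A} is a candidate key.
{E, F}⁺ = {A, B, C, D, E, F} — all of the relation — so {E, F} is a candidate key.
No proper subset of any of these is a key, and no other minimal superkey exists.

{A}, {E, F}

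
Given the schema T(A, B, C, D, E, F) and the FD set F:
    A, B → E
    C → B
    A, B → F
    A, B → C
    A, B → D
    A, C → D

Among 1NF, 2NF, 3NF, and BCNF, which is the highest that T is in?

Candidate keys: {A, B}, {A, C}. Prime attributes: {A, B, C}.
For C → B we have {C}⁺ = {B, C}; {C} is not a superkey, so BCNF fails.
But every attribute on its right side ({B}) is prime, and the same holds for every other non-superkey FD, so 3NF still holds.

3NF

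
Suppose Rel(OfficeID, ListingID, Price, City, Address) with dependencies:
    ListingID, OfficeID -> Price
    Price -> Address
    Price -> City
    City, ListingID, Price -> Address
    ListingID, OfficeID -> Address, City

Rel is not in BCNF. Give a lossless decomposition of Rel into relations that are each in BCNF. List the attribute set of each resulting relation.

Candidate key of the original relation: {ListingID, OfficeID}.
Within {Address, City, ListingID, OfficeID, Price}: {Price}⁺ ∩ {Address, City, ListingID, OfficeID, Price} = {Address, City, Price}, not the whole set, so Price -> Address, City violates BCNF; decompose into {Address, City, Price} and {ListingID, OfficeID, Price}.
{Address, City, Price} has no BCNF violation.
{ListingID, OfficeID, Price} has no BCNF violation.

{Address, City, Price}; {ListingID, OfficeID, Price}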